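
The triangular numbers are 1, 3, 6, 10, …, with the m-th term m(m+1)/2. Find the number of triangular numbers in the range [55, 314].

The n-th triangular number is n(n+1)/2.
Smallest index with value ≥ 55: n = 10 (giving 55).
Largest index with value ≤ 314: n = 24 (giving 300).
Indices 10 through 24: 15 terms.

15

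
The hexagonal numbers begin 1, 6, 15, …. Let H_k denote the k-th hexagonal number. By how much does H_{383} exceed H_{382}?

Consecutive hexagonal numbers differ by 4n − 3: here 4·383 − 3 = 1529.

1529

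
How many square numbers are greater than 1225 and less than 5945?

42

The n-th square number is n².
Smallest index with value > 1225: n = 36 (giving 1296).
Largest index with value < 5945: n = 77 (giving 5929).
Indices 36 through 77: 42 terms.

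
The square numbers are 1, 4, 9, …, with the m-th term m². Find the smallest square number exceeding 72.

81

Solve n² > 72 for integer n.
The largest n with value ≤ 72 is 8 (since 64 ≤ 72 < 81), so the first above is n = 9, value 81.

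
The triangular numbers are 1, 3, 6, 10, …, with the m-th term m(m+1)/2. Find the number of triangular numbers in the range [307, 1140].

The n-th triangular number is n(n+1)/2.
Smallest index with value ≥ 307: n = 25 (giving 325).
Largest index with value ≤ 1140: n = 47 (giving 1128).
Indices 25 through 47: 23 terms.

23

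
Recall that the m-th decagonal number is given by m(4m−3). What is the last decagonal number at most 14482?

Solve n(4n−3) ≤ 14482 for integer n.
n = 60 gives 14220 ≤ 14482, while n = 61 gives 14701 > 14482; so the answer is 14220.

14220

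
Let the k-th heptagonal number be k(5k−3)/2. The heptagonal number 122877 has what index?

222

Set n(5n−3)/2 = 122877, giving 5n² − 3n − 245754 = 0.
The discriminant is 9 + 40·122877 = 4915089, and √4915089 = 2217.
So n = (3 + 2217) / 10 = 2220/10 = 222.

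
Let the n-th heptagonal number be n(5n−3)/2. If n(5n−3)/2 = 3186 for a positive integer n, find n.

Set n(5n−3)/2 = 3186, giving 5n² − 3n − 6372 = 0.
So n = (3 + 357) / 10 = 360/10 = 36.

36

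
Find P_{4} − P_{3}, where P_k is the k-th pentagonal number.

Consecutive pentagonal numbers differ by 3n − 2: here 3·4 − 2 = 10.

10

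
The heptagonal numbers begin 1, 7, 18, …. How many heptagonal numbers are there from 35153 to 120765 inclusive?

The n-th heptagonal number is n(5n−3)/2.
Smallest index with value ≥ 35153: n = 119 (giving 35224).
Largest index with value ≤ 120765: n = 220 (giving 120670).
Indices 119 through 220: 102 terms.

102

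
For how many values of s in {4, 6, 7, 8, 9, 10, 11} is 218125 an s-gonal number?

s = 4: P(4, 467) = 218089 and P(4, 468) = 219024; 218125 is not s-gonal.
s = 6: P(6, 330) = 217470 and P(6, 331) = 218791; 218125 is not s-gonal.
s = 7: P(7, 295) = 217120 and P(7, 296) = 218596; 218125 is not s-gonal.
s = 8: P(8, 269) = 216545 and P(8, 270) = 218160; 218125 is not s-gonal.
s = 9: P(9, 250) = 218125. ✓
s = 10: P(10, 233) = 216457 and P(10, 234) = 218322; 218125 is not s-gonal.
s = 11: P(11, 220) = 217030 and P(11, 221) = 219011; 218125 is not s-gonal.
Hits: s ∈ {9} → 1.

1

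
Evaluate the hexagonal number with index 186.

69006

The 186th hexagonal number is n(2n−1) with n = 186.
186·(2·186 − 1) = 186·371 = 69006.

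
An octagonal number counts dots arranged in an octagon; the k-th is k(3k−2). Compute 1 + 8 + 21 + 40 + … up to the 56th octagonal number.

Σ i(3i−2) = 3Σi² − 2Σi over i = 1..56.
Σi = 1596 and Σi² = 60116.
3·60116 − 2·1596 = 177156.

177156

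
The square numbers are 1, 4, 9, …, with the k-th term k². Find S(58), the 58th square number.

58² = 3364.

3364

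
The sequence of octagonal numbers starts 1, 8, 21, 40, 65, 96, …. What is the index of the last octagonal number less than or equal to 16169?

73

Solve n(3n−2) ≤ 16169 for integer n.
n = 73 gives 15841 ≤ 16169, while n = 74 gives 16280 > 16169; so the answer is index 73.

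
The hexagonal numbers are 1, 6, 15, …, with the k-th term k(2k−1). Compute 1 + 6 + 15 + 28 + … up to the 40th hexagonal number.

Σ i(2i−1) = 2Σi² − Σi over i = 1..40.
Σi = 820 and Σi² = 22140.
2·22140 − 1·820 = 43460.

43460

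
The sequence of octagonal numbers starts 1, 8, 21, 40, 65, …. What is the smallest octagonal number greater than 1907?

Solve n(3n−2) > 1907 for integer n.
The largest n with value ≤ 1907 is 25 (since 1825 ≤ 1907 < 1976), so the first above is n = 26, value 1976.

1976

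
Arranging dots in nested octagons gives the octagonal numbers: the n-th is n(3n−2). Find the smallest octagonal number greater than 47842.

48133

Solve n(3n−2) > 47842 for integer n.
The largest n with value ≤ 47842 is 126 (since 47376 ≤ 47842 < 48133), so the first above is n = 127, value 48133.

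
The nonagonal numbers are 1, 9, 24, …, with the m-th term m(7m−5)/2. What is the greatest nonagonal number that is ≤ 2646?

2484

Solve n(7n−5)/2 ≤ 2646 for integer n.
n = 27 gives 2484 ≤ 2646, while n = 28 gives 2674 > 2646; so the answer is 2484.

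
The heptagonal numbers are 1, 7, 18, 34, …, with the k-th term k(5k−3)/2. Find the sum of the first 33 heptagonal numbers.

30481

Σ i(5i−3)/2 = (5Σi² − 3Σi) / 2 over i = 1..33.
Σi = 561 and Σi² = 12529.
(5·12529 − 3·561) / 2 = 60962/2 = 30481.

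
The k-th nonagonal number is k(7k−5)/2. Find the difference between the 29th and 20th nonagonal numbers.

29·(7·29 − 5)/2 = 2871 and 20·(7·20 − 5)/2 = 1350.
Difference: 2871 − 1350 = 1521.

1521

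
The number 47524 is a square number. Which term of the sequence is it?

We need n² = 47524, so n = √47524 = 218.
Check: 218² = 47524. ✓

218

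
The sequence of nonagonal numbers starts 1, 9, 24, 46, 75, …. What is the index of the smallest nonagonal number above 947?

17

Solve n(7n−5)/2 > 947 for integer n.
The largest n with value ≤ 947 is 16 (since 856 ≤ 947 < 969), so the first above is n = 17, value 969.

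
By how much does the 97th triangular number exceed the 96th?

97

Consecutive triangular numbers differ by n: T_{97} − T_{96} = 97.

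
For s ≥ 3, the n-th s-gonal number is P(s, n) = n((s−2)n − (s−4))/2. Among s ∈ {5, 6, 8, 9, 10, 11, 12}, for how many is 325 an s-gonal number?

2

s = 5: P(5, 14) = 287 and P(5, 15) = 330; 325 is not s-gonal.
s = 6: P(6, 13) = 325. ✓
s = 8: P(8, 10) = 280 and P(8, 11) = 341; 325 is not s-gonal.
s = 9: P(9, 10) = 325. ✓
s = 10: P(10, 9) = 297 and P(10, 10) = 370; 325 is not s-gonal.
s = 11: P(11, 8) = 260 and P(11, 9) = 333; 325 is not s-gonal.
s = 12: P(12, 8) = 288 and P(12, 9) = 369; 325 is not s-gonal.
Hits: s ∈ {6, 9} → 2.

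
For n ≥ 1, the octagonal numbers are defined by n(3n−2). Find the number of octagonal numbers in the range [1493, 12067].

The n-th octagonal number is n(3n−2).
Smallest index with value ≥ 1493: n = 23 (giving 1541).
Largest index with value ≤ 12067: n = 63 (giving 11781).
Indices 23 through 63: 41 terms.

41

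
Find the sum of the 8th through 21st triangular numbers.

1687

Σ i(i+1)/2 = (Σi² + Σi) / 2 over i = 8..21.
Σi = 231 − 28 = 203 and Σi² = 3311 − 140 = 3171.
(1·3171 + 1·203) / 2 = 3374/2 = 1687.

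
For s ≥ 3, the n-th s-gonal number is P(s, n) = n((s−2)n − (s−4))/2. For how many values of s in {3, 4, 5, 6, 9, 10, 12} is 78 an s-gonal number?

s = 3: P(3, 12) = 78. ✓
s = 4: P(4, 8) = 64 and P(4, 9) = 81; 78 is not s-gonal.
s = 5: P(5, 7) = 70 and P(5, 8) = 92; 78 is not s-gonal.
s = 6: P(6, 6) = 66 and P(6, 7) = 91; 78 is not s-gonal.
s = 9: P(9, 5) = 75 and P(9, 6) = 111; 78 is not s-gonal.
s = 10: P(10, 4) = 52 and P(10, 5) = 85; 78 is not s-gonal.
s = 12: P(12, 4) = 64 and P(12, 5) = 105; 78 is not s-gonal.
Hits: s ∈ {3} → 1.

1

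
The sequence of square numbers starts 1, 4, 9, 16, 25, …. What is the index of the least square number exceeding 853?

Solve n² > 853 for integer n.
The largest n with value ≤ 853 is 29 (since 841 ≤ 853 < 900), so the first above is n = 30, value 900.

30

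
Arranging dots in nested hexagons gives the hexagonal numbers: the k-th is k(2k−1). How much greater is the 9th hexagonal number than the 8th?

33

Consecutive hexagonal numbers differ by 4n − 3: here 4·9 − 3 = 33.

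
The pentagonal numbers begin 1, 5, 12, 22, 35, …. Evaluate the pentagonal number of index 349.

The 349th pentagonal number is n(3n−1)/2 with n = 349.
349·(3·349 − 1)/2 = 349·1046/2 = 349·523 = 182527.

182527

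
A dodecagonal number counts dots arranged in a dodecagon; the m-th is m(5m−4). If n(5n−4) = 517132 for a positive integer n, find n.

322

Set n(5n−4) = 517132, giving 5n² − 4n − 517132 = 0.
So n = (4 + 3216) / 10 = 3220/10 = 322.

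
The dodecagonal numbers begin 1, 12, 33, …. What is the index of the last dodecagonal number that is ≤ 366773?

271

Solve n(5n−4) ≤ 366773 for integer n.
n = 271 gives 366121 ≤ 366773, while n = 272 gives 368832 > 366773; so the answer is index 271.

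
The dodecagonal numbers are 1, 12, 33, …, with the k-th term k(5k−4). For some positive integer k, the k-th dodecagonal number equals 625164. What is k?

354

Set n(5n−4) = 625164, giving 5n² − 4n − 625164 = 0.
The discriminant is 16 + 20·625164 = 12503296, and √12503296 = 3536.
So n = (4 + 3536) / 10 = 3540/10 = 354.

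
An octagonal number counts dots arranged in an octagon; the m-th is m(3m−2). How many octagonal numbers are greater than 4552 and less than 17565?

The n-th octagonal number is n(3n−2).
Smallest index with value > 4552: n = 40 (giving 4720).
Largest index with value < 17565: n = 76 (giving 17176).
Indices 40 through 76: 37 terms.

37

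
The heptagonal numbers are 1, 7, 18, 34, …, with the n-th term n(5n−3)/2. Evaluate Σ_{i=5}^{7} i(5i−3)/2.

248

Σ i(5i−3)/2 = (5Σi² − 3Σi) / 2 over i = 5..7.
Σi = 28 − 10 = 18 and Σi² = 140 − 30 = 110.
(5·110 − 3·18) / 2 = 496/2 = 248.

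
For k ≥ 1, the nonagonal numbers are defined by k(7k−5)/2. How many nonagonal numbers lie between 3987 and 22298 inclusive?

The n-th nonagonal number is n(7n−5)/2.
Smallest index with value ≥ 3987: n = 35 (giving 4200).
Largest index with value ≤ 22298: n = 80 (giving 22200).
Indices 35 through 80: 46 terms.

46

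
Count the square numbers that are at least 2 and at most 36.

The n-th square number is n².
Smallest index with value ≥ 2: n = 2 (giving 4).
Largest index with value ≤ 36: n = 6 (giving 36).
Indices 2 through 6: 5 terms.

5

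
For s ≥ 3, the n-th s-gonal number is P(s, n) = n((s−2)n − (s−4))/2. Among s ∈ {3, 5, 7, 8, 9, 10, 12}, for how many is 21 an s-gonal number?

s = 3: P(3, 6) = 21. ✓
s = 5: P(5, 3) = 12 and P(5, 4) = 22; 21 is not s-gonal.
s = 7: P(7, 3) = 18 and P(7, 4) = 34; 21 is not s-gonal.
s = 8: P(8, 3) = 21. ✓
s = 9: P(9, 2) = 9 and P(9, 3) = 24; 21 is not s-gonal.
s = 10: P(10, 2) = 10 and P(10, 3) = 27; 21 is not s-gonal.
s = 12: P(12, 2) = 12 and P(12, 3) = 33; 21 is not s-gonal.
Hits: s ∈ {3, 8} → 2.

2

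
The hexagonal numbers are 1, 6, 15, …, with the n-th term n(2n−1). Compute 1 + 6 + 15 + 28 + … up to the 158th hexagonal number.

Σ i(2i−1) = 2Σi² − Σi over i = 1..158.
Σi = 12561 and Σi² = 1327279.
2·1327279 − 1·12561 = 2641997.

2641997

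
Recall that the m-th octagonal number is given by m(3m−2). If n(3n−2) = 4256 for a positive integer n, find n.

Set n(3n−2) = 4256, giving 3n² − 2n − 4256 = 0.
So n = (2 + 226) / 6 = 228/6 = 38.
Check: 38·(3·38 − 2) = 4256. ✓

38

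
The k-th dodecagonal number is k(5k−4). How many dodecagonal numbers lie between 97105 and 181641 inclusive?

52

The n-th dodecagonal number is n(5n−4).
Smallest index with value ≥ 97105: n = 140 (giving 97440).
Largest index with value ≤ 181641: n = 191 (giving 181641).
Indices 140 through 191: 52 terms.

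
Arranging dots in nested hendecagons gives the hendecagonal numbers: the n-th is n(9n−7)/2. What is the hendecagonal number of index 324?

471258

The 324th hendecagonal number is n(9n−7)/2 with n = 324.
324·(9·324 − 7)/2 = 324·2909/2 = 471258.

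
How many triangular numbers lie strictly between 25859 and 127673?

The n-th triangular number is n(n+1)/2.
Smallest index with value > 25859: n = 227 (giving 25878).
Largest index with value < 127673: n = 504 (giving 127260).
Indices 227 through 504: 278 terms.

278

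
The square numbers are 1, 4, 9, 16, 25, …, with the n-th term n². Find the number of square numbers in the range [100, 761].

The n-th square number is n².
Smallest index with value ≥ 100: n = 10 (giving 100).
Largest index with value ≤ 761: n = 27 (giving 729).
Indices 10 through 27: 18 terms.

18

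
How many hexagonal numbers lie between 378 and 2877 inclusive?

25

The n-th hexagonal number is n(2n−1).
Smallest index with value ≥ 378: n = 14 (giving 378).
Largest index with value ≤ 2877: n = 38 (giving 2850).
Indices 14 through 38: 25 terms.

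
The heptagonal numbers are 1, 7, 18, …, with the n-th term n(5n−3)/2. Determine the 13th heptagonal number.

403

13·(5·13 − 3)/2 = 13·62/2 = 13·31 = 403.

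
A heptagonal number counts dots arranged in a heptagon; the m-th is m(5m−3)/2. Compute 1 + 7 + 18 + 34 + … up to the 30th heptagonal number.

22940

Σ i(5i−3)/2 = (5Σi² − 3Σi) / 2 over i = 1..30.
Σi = 465 and Σi² = 9455.
(5·9455 − 3·465) / 2 = 45880/2 = 22940.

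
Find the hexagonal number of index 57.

6441

57·(2·57 − 1) = 57·113 = 6441.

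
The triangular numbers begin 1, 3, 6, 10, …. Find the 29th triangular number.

The 29th triangular number is n(n+1)/2 with n = 29.
29·30/2 = 870/2 = 435.

435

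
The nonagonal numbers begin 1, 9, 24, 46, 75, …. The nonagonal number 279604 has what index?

Set n(7n−5)/2 = 279604, giving 7n² − 5n − 559208 = 0.
The discriminant is 25 + 56·279604 = 15657849, and √15657849 = 3957.
So n = (5 + 3957) / 14 = 3962/14 = 283.

283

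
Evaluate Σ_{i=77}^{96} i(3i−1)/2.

224600

Σ i(3i−1)/2 = (3Σi² − Σi) / 2 over i = 77..96.
Σi = 4656 − 2926 = 1730 and Σi² = 299536 − 149226 = 150310.
(3·150310 − 1·1730) / 2 = 449200/2 = 224600.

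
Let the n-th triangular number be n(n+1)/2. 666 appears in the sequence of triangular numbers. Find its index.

36

Set n(n+1)/2 = 666, giving n² + n − 1332 = 0.
So n = (-1 + 73) / 2 = 72/2 = 36.
Check: 36·37/2 = 666. ✓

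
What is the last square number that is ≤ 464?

441

Solve n² ≤ 464 for integer n.
n = 21 gives 441 ≤ 464, while n = 22 gives 484 > 464; so the answer is 441.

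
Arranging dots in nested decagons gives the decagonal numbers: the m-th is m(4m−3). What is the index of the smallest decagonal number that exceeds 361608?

Solve n(4n−3) > 361608 for integer n.
The largest n with value ≤ 361608 is 301 (since 361501 ≤ 361608 < 363910), so the first above is n = 302, value 363910.

302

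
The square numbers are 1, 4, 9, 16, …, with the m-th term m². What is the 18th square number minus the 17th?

n² − (n−1)² = 2n − 1, so 18² − 17² = 2·18 − 1 = 35.

35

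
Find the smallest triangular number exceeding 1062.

Solve n(n+1)/2 > 1062 for integer n.
The largest n with value ≤ 1062 is 45 (since 1035 ≤ 1062 < 1081), so the first above is n = 46, value 1081.

1081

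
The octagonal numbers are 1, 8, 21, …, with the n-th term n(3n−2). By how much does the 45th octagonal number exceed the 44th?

265

Consecutive octagonal numbers differ by 6n − 5: here 6·45 − 5 = 265.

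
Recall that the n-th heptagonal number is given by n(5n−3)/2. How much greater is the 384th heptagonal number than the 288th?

161136

384·(5·384 − 3)/2 = 368064 and 288·(5·288 − 3)/2 = 206928.
Difference: 368064 − 206928 = 161136.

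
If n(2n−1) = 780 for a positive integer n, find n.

20

Set n(2n−1) = 780, giving 2n² − n − 780 = 0.
The discriminant is 1 + 8·780 = 6241, and √6241 = 79.
So n = (1 + 79) / 4 = 80/4 = 20.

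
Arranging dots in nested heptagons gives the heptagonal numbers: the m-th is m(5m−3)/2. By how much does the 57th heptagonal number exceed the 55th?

57·(5·57 − 3)/2 = 8037 and 55·(5·55 − 3)/2 = 7480.
Difference: 8037 − 7480 = 557.

557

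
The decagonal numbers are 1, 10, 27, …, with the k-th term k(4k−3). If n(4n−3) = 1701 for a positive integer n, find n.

Set n(4n−3) = 1701, giving 4n² − 3n − 1701 = 0.
The discriminant is 9 + 16·1701 = 27225, and √27225 = 165.
So n = (3 + 165) / 8 = 168/8 = 21.

21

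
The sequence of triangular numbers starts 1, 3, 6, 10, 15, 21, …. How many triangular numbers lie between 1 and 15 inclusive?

5

The n-th triangular number is n(n+1)/2.
Smallest index with value ≥ 1: n = 1 (giving 1).
Largest index with value ≤ 15: n = 5 (giving 15).
Indices 1 through 5: 5 terms.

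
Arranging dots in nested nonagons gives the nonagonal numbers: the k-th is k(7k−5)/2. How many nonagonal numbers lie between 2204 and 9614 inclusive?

27

The n-th nonagonal number is n(7n−5)/2.
Smallest index with value ≥ 2204: n = 26 (giving 2301).
Largest index with value ≤ 9614: n = 52 (giving 9334).
Indices 26 through 52: 27 terms.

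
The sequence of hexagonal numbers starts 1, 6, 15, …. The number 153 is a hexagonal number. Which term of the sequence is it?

9

Set n(2n−1) = 153, giving 2n² − n − 153 = 0.
So n = (1 + 35) / 4 = 36/4 = 9.
Check: 9·(2·9 − 1) = 153. ✓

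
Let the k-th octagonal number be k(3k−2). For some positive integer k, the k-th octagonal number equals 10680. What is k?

60

Set n(3n−2) = 10680, giving 3n² − 2n − 10680 = 0.
So n = (2 + 358) / 6 = 360/6 = 60.
Check: 60·(3·60 − 2) = 10680. ✓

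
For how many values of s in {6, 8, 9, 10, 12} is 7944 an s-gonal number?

1

s = 6: P(6, 63) = 7875 and P(6, 64) = 8128; 7944 is not s-gonal.
s = 8: P(8, 51) = 7701 and P(8, 52) = 8008; 7944 is not s-gonal.
s = 9: P(9, 48) = 7944. ✓
s = 10: P(10, 44) = 7612 and P(10, 45) = 7965; 7944 is not s-gonal.
s = 12: P(12, 40) = 7840 and P(12, 41) = 8241; 7944 is not s-gonal.
Hits: s ∈ {9} → 1.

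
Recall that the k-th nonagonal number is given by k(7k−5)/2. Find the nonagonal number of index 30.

3075

30·(7·30 − 5)/2 = 30·205/2 = 3075.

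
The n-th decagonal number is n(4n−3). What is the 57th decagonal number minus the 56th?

449

Consecutive decagonal numbers differ by 8n − 7: here 8·57 − 7 = 449.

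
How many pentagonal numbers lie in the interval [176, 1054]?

16

The n-th pentagonal number is n(3n−1)/2.
Smallest index with value ≥ 176: n = 11 (giving 176).
Largest index with value ≤ 1054: n = 26 (giving 1001).
Indices 11 through 26: 16 terms.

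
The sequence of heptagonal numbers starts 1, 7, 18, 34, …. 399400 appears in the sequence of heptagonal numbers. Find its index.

400

Set n(5n−3)/2 = 399400, giving 5n² − 3n − 798800 = 0.
The discriminant is 9 + 40·399400 = 15976009, and √15976009 = 3997.
So n = (3 + 3997) / 10 = 4000/10 = 400.
Check: 400·(5·400 − 3)/2 = 399400. ✓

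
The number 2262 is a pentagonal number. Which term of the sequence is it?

39

Set n(3n−1)/2 = 2262, giving 3n² − n − 4524 = 0.
The discriminant is 1 + 24·2262 = 54289, and √54289 = 233.
So n = (1 + 233) / 6 = 234/6 = 39.
Check: 39·(3·39 − 1)/2 = 2262. ✓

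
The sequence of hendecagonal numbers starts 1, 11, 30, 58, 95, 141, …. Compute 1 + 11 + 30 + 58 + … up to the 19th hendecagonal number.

Σ i(9i−7)/2 = (9Σi² − 7Σi) / 2 over i = 1..19.
Σi = 190 and Σi² = 2470.
(9·2470 − 7·190) / 2 = 20900/2 = 10450.

10450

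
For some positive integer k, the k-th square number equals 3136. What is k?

56

We need n² = 3136, so n = √3136 = 56.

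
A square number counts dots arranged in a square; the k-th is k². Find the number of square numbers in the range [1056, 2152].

14

The n-th square number is n².
Smallest index with value ≥ 1056: n = 33 (giving 1089).
Largest index with value ≤ 2152: n = 46 (giving 2116).
Indices 33 through 46: 14 terms.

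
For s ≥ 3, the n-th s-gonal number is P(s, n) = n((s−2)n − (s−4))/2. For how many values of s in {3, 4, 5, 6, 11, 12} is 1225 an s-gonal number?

s = 3: P(3, 49) = 1225. ✓
s = 4: P(4, 35) = 1225. ✓
s = 5: P(5, 28) = 1162 and P(5, 29) = 1247; 1225 is not s-gonal.
s = 6: P(6, 25) = 1225. ✓
s = 11: P(11, 16) = 1096 and P(11, 17) = 1241; 1225 is not s-gonal.
s = 12: P(12, 16) = 1216 and P(12, 17) = 1377; 1225 is not s-gonal.
Hits: s ∈ {3, 4, 6} → 3.

3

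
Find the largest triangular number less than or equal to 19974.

Solve n(n+1)/2 ≤ 19974 for integer n.
n = 199 gives 19900 ≤ 19974, while n = 200 gives 20100 > 19974; so the answer is 19900.

19900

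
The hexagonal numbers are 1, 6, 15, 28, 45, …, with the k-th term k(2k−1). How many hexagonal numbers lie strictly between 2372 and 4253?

The n-th hexagonal number is n(2n−1).
Smallest index with value > 2372: n = 35 (giving 2415).
Largest index with value < 4253: n = 46 (giving 4186).
Indices 35 through 46: 12 terms.

12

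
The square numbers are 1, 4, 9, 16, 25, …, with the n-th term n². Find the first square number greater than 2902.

2916

Solve n² > 2902 for integer n.
The largest n with value ≤ 2902 is 53 (since 2809 ≤ 2902 < 2916), so the first above is n = 54, value 2916.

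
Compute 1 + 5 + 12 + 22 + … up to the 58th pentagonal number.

Σ i(3i−1)/2 = (3Σi² − Σi) / 2 over i = 1..58.
Σi = 1711 and Σi² = 66729.
(3·66729 − 1·1711) / 2 = 198476/2 = 99238.

99238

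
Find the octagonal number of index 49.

7105

The 49th octagonal number is n(3n−2) with n = 49.
49·(3·49 − 2) = 49·145 = 7105.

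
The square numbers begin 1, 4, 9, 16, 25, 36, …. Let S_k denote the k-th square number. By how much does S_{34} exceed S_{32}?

132

34² = 1156 and 32² = 1024.
Difference: 1156 − 1024 = 132.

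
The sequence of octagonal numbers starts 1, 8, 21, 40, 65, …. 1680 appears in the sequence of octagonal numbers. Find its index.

24

Set n(3n−2) = 1680, giving 3n² − 2n − 1680 = 0.
The discriminant is 4 + 12·1680 = 20164, and √20164 = 142.
So n = (2 + 142) / 6 = 144/6 = 24.
Check: 24·(3·24 − 2) = 1680. ✓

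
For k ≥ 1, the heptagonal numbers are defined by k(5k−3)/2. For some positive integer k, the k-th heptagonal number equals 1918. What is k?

28

Set n(5n−3)/2 = 1918, giving 5n² − 3n − 3836 = 0.
The discriminant is 9 + 40·1918 = 76729, and √76729 = 277.
So n = (3 + 277) / 10 = 280/10 = 28.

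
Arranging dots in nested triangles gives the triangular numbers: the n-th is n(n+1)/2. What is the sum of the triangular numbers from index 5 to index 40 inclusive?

11460

Σ i(i+1)/2 = (Σi² + Σi) / 2 over i = 5..40.
Σi = 820 − 10 = 810 and Σi² = 22140 − 30 = 22110.
(1·22110 + 1·810) / 2 = 22920/2 = 11460.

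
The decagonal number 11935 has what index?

55

Set n(4n−3) = 11935, giving 4n² − 3n − 11935 = 0.
So n = (3 + 437) / 8 = 440/8 = 55.
Check: 55·(4·55 − 3) = 11935. ✓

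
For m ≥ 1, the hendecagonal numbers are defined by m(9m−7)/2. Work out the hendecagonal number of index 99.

43758

The 99th hendecagonal number is n(9n−7)/2 with n = 99.
99·(9·99 − 7)/2 = 99·884/2 = 99·442 = 43758.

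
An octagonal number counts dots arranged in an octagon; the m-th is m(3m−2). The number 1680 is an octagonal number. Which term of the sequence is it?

Set n(3n−2) = 1680, giving 3n² − 2n − 1680 = 0.
The discriminant is 4 + 12·1680 = 20164, and √20164 = 142.
So n = (2 + 142) / 6 = 144/6 = 24.

24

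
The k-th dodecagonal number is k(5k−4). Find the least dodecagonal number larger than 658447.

Solve n(5n−4) > 658447 for integer n.
The largest n with value ≤ 658447 is 363 (since 657393 ≤ 658447 < 661024), so the first above is n = 364, value 661024.

661024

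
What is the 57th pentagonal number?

4845

The 57th pentagonal number is n(3n−1)/2 with n = 57.
57·(3·57 − 1)/2 = 57·170/2 = 57·85 = 4845.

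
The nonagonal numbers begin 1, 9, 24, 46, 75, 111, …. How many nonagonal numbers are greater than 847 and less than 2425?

11

The n-th nonagonal number is n(7n−5)/2.
Smallest index with value > 847: n = 16 (giving 856).
Largest index with value < 2425: n = 26 (giving 2301).
Indices 16 through 26: 11 terms.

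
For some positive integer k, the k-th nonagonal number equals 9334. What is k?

52

Set n(7n−5)/2 = 9334, giving 7n² − 5n − 18668 = 0.
The discriminant is 25 + 56·9334 = 522729, and √522729 = 723.
So n = (5 + 723) / 14 = 728/14 = 52.
Check: 52·(7·52 − 5)/2 = 9334. ✓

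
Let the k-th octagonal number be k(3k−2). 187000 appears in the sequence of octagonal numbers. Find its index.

250

Set n(3n−2) = 187000, giving 3n² − 2n − 187000 = 0.
The discriminant is 4 + 12·187000 = 2244004, and √2244004 = 1498.
So n = (2 + 1498) / 6 = 1500/6 = 250.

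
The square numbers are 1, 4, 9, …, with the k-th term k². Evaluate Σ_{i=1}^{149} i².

Σ_{i=1}^{149} i² = 149·150·299/6 = 1113775.

1113775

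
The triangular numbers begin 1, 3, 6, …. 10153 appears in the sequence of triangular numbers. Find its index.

Set n(n+1)/2 = 10153, giving n² + n − 20306 = 0.
The discriminant is 1 + 8·10153 = 81225, and √81225 = 285.
So n = (-1 + 285) / 2 = 284/2 = 142.

142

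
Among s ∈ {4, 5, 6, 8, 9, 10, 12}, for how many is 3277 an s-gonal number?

s = 4: P(4, 57) = 3249 and P(4, 58) = 3364; 3277 is not s-gonal.
s = 5: P(5, 46) = 3151 and P(5, 47) = 3290; 3277 is not s-gonal.
s = 6: P(6, 40) = 3160 and P(6, 41) = 3321; 3277 is not s-gonal.
s = 8: P(8, 33) = 3201 and P(8, 34) = 3400; 3277 is not s-gonal.
s = 9: P(9, 30) = 3075 and P(9, 31) = 3286; 3277 is not s-gonal.
s = 10: P(10, 29) = 3277. ✓
s = 12: P(12, 26) = 3276 and P(12, 27) = 3537; 3277 is not s-gonal.
Hits: s ∈ {10} → 1.

1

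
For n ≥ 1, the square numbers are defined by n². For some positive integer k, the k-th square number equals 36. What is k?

6

We need n² = 36, so n = √36 = 6.
Check: 6² = 36. ✓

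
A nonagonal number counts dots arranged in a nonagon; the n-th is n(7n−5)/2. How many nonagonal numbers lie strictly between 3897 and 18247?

39

The n-th nonagonal number is n(7n−5)/2.
Smallest index with value > 3897: n = 34 (giving 3961).
Largest index with value < 18247: n = 72 (giving 17964).
Indices 34 through 72: 39 terms.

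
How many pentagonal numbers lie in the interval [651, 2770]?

The n-th pentagonal number is n(3n−1)/2.
Smallest index with value ≥ 651: n = 21 (giving 651).
Largest index with value ≤ 2770: n = 43 (giving 2752).
Indices 21 through 43: 23 terms.

23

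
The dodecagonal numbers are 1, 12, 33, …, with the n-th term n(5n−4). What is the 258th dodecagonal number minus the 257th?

Consecutive dodecagonal numbers differ by 10n − 9: here 10·258 − 9 = 2571.

2571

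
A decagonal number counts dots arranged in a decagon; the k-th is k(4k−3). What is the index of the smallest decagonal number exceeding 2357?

Solve n(4n−3) > 2357 for integer n.
The largest n with value ≤ 2357 is 24 (since 2232 ≤ 2357 < 2425), so the first above is n = 25, value 2425.

25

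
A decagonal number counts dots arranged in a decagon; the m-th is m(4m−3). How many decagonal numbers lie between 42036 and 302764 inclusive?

The n-th decagonal number is n(4n−3).
Smallest index with value ≥ 42036: n = 103 (giving 42127).
Largest index with value ≤ 302764: n = 275 (giving 301675).
Indices 103 through 275: 173 terms.

173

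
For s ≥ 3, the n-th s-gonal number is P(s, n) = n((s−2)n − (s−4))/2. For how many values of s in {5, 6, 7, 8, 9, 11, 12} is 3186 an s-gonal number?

2

s = 5: P(5, 46) = 3151 and P(5, 47) = 3290; 3186 is not s-gonal.
s = 6: P(6, 40) = 3160 and P(6, 41) = 3321; 3186 is not s-gonal.
s = 7: P(7, 36) = 3186. ✓
s = 8: P(8, 32) = 3008 and P(8, 33) = 3201; 3186 is not s-gonal.
s = 9: P(9, 30) = 3075 and P(9, 31) = 3286; 3186 is not s-gonal.
s = 11: P(11, 27) = 3186. ✓
s = 12: P(12, 25) = 3025 and P(12, 26) = 3276; 3186 is not s-gonal.
Hits: s ∈ {7, 11} → 2.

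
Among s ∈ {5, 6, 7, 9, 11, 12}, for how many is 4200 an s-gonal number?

s = 5: P(5, 53) = 4187 and P(5, 54) = 4347; 4200 is not s-gonal.
s = 6: P(6, 46) = 4186 and P(6, 47) = 4371; 4200 is not s-gonal.
s = 7: P(7, 41) = 4141 and P(7, 42) = 4347; 4200 is not s-gonal.
s = 9: P(9, 35) = 4200. ✓
s = 11: P(11, 30) = 3945 and P(11, 31) = 4216; 4200 is not s-gonal.
s = 12: P(12, 29) = 4089 and P(12, 30) = 4380; 4200 is not s-gonal.
Hits: s ∈ {9} → 1.

1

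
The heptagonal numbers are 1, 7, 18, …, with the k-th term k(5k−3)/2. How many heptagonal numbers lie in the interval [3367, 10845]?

The n-th heptagonal number is n(5n−3)/2.
Smallest index with value ≥ 3367: n = 37 (giving 3367).
Largest index with value ≤ 10845: n = 66 (giving 10791).
Indices 37 through 66: 30 terms.

30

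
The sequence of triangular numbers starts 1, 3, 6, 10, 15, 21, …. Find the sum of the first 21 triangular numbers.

1771

Σ i(i+1)/2 = (Σi² + Σi) / 2 over i = 1..21.
Σi = 231 and Σi² = 3311.
(1·3311 + 1·231) / 2 = 3542/2 = 1771.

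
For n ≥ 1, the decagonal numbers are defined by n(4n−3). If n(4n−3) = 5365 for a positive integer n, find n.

37

Set n(4n−3) = 5365, giving 4n² − 3n − 5365 = 0.
So n = (3 + 293) / 8 = 296/8 = 37.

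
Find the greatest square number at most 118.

Solve n² ≤ 118 for integer n.
n = 10 gives 100 ≤ 118, while n = 11 gives 121 > 118; so the answer is 100.

100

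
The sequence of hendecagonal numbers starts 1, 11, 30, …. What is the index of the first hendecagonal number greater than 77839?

Solve n(9n−7)/2 > 77839 for integer n.
The largest n with value ≤ 77839 is 131 (since 76766 ≤ 77839 < 77946), so the first above is n = 132, value 77946.

132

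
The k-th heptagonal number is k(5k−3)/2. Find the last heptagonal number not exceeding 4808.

Solve n(5n−3)/2 ≤ 4808 for integer n.
n = 44 gives 4774 ≤ 4808, while n = 45 gives 4995 > 4808; so the answer is 4774.

4774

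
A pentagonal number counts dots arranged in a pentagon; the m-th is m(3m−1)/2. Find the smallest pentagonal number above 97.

117

Solve n(3n−1)/2 > 97 for integer n.
The largest n with value ≤ 97 is 8 (since 92 ≤ 97 < 117), so the first above is n = 9, value 117.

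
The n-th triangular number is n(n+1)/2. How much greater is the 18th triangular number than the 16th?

18·19/2 = 171 and 16·17/2 = 136.
Difference: 171 − 136 = 35.

35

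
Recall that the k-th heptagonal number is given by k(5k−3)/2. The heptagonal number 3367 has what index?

Set n(5n−3)/2 = 3367, giving 5n² − 3n − 6734 = 0.
The discriminant is 9 + 40·3367 = 134689, and √134689 = 367.
So n = (3 + 367) / 10 = 370/10 = 37.

37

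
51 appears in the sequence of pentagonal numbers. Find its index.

6

Set n(3n−1)/2 = 51, giving 3n² − n − 102 = 0.
The discriminant is 1 + 24·51 = 1225, and √1225 = 35.
So n = (1 + 35) / 6 = 36/6 = 6.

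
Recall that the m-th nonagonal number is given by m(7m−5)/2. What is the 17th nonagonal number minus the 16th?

Consecutive nonagonal numbers differ by 7n − 6: here 7·17 − 6 = 113.

113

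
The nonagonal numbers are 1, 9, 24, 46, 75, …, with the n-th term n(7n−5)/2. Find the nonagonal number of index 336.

394296

The 336th nonagonal number is n(7n−5)/2 with n = 336.
336·(7·336 − 5)/2 = 336·2347/2 = 394296.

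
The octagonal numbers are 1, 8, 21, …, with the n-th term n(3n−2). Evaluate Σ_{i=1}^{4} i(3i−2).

Σ i(3i−2) = 3Σi² − 2Σi over i = 1..4.
Σi = 10 and Σi² = 30.
3·30 − 2·10 = 70.

70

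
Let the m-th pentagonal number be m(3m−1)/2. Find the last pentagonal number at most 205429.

205165

Solve n(3n−1)/2 ≤ 205429 for integer n.
n = 370 gives 205165 ≤ 205429, while n = 371 gives 206276 > 205429; so the answer is 205165.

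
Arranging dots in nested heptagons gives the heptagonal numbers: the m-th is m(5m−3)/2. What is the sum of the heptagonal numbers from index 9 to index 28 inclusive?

Σ i(5i−3)/2 = (5Σi² − 3Σi) / 2 over i = 9..28.
Σi = 406 − 36 = 370 and Σi² = 7714 − 204 = 7510.
(5·7510 − 3·370) / 2 = 36440/2 = 18220.

18220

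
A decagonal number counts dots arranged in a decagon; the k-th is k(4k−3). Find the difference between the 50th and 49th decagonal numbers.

Consecutive decagonal numbers differ by 8n − 7: here 8·50 − 7 = 393.

393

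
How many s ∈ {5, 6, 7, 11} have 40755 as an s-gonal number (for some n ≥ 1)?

s = 5: P(5, 165) = 40755. ✓
s = 6: P(6, 143) = 40755. ✓
s = 7: P(7, 127) = 40132 and P(7, 128) = 40768; 40755 is not s-gonal.
s = 11: P(11, 95) = 40280 and P(11, 96) = 41136; 40755 is not s-gonal.
Hits: s ∈ {5, 6} → 2.

2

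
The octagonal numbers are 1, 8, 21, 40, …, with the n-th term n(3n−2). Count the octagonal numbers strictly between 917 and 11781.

The n-th octagonal number is n(3n−2).
Smallest index with value > 917: n = 18 (giving 936).
Largest index with value < 11781: n = 62 (giving 11408).
Indices 18 through 62: 45 terms.

45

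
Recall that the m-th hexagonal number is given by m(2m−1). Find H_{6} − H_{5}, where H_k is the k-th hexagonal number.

21

Consecutive hexagonal numbers differ by 4n − 3: here 4·6 − 3 = 21.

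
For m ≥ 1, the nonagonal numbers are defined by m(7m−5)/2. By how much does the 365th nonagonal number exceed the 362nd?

7626

365·(7·365 − 5)/2 = 465375 and 362·(7·362 − 5)/2 = 457749.
Difference: 465375 − 457749 = 7626.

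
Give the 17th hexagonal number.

The 17th hexagonal number is n(2n−1) with n = 17.
17·(2·17 − 1) = 17·33 = 561.

561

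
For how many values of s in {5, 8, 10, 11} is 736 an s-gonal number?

s = 5: P(5, 22) = 715 and P(5, 23) = 782; 736 is not s-gonal.
s = 8: P(8, 16) = 736. ✓
s = 10: P(10, 13) = 637 and P(10, 14) = 742; 736 is not s-gonal.
s = 11: P(11, 13) = 715 and P(11, 14) = 833; 736 is not s-gonal.
Hits: s ∈ {8} → 1.

1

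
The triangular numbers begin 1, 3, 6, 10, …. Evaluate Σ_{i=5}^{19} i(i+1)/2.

1310

Σ i(i+1)/2 = (Σi² + Σi) / 2 over i = 5..19.
Σi = 190 − 10 = 180 and Σi² = 2470 − 30 = 2440.
(1·2440 + 1·180) / 2 = 2620/2 = 1310.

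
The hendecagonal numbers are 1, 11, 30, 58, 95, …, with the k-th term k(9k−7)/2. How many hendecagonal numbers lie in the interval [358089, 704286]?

The n-th hendecagonal number is n(9n−7)/2.
Smallest index with value ≥ 358089: n = 283 (giving 359410).
Largest index with value ≤ 704286: n = 396 (giving 704286).
Indices 283 through 396: 114 terms.

114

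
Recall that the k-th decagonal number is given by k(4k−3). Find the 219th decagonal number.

The 219th decagonal number is n(4n−3) with n = 219.
219·(4·219 − 3) = 219·873 = 191187.

191187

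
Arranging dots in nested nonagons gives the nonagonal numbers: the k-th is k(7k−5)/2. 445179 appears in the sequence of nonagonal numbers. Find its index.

Set n(7n−5)/2 = 445179, giving 7n² − 5n − 890358 = 0.
The discriminant is 25 + 56·445179 = 24930049, and √24930049 = 4993.
So n = (5 + 4993) / 14 = 4998/14 = 357.

357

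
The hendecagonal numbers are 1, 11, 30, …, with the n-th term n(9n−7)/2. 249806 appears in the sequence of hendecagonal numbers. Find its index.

236

Set n(9n−7)/2 = 249806, giving 9n² − 7n − 499612 = 0.
The discriminant is 49 + 72·249806 = 17986081, and √17986081 = 4241.
So n = (7 + 4241) / 18 = 4248/18 = 236.
Check: 236·(9·236 − 7)/2 = 249806. ✓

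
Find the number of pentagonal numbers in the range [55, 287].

The n-th pentagonal number is n(3n−1)/2.
Smallest index with value ≥ 55: n = 7 (giving 70).
Largest index with value ≤ 287: n = 14 (giving 287).
Indices 7 through 14: 8 terms.

8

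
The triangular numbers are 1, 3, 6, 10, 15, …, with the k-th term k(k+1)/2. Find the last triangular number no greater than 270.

Solve n(n+1)/2 ≤ 270 for integer n.
n = 22 gives 253 ≤ 270, while n = 23 gives 276 > 270; so the answer is 253.

253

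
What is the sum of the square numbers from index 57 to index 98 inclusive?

258433

Σ_{i=57}^{98} i² = 318549 − 60116 = 258433.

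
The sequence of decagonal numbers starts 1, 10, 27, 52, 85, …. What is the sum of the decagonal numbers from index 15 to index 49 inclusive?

Σ i(4i−3) = 4Σi² − 3Σi over i = 15..49.
Σi = 1225 − 105 = 1120 and Σi² = 40425 − 1015 = 39410.
4·39410 − 3·1120 = 154280.

154280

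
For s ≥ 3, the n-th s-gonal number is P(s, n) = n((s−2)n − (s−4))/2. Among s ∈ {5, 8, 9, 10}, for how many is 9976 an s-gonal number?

1

s = 5: P(5, 81) = 9801 and P(5, 82) = 10045; 9976 is not s-gonal.
s = 8: P(8, 58) = 9976. ✓
s = 9: P(9, 53) = 9699 and P(9, 54) = 10071; 9976 is not s-gonal.
s = 10: P(10, 50) = 9850 and P(10, 51) = 10251; 9976 is not s-gonal.
Hits: s ∈ {8} → 1.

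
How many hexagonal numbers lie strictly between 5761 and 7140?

The n-th hexagonal number is n(2n−1).
Smallest index with value > 5761: n = 54 (giving 5778).
Largest index with value < 7140: n = 59 (giving 6903).
Indices 54 through 59: 6 terms.

6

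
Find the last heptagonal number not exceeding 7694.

Solve n(5n−3)/2 ≤ 7694 for integer n.
n = 55 gives 7480 ≤ 7694, while n = 56 gives 7756 > 7694; so the answer is 7480.

7480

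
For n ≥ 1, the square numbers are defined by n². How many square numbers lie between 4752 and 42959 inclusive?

The n-th square number is n².
Smallest index with value ≥ 4752: n = 69 (giving 4761).
Largest index with value ≤ 42959: n = 207 (giving 42849).
Indices 69 through 207: 139 terms.

139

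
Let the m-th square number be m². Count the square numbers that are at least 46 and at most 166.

6

The n-th square number is n².
Smallest index with value ≥ 46: n = 7 (giving 49).
Largest index with value ≤ 166: n = 12 (giving 144).
Indices 7 through 12: 6 terms.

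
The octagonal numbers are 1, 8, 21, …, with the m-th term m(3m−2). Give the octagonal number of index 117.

40833

The 117th octagonal number is n(3n−2) with n = 117.
117·(3·117 − 2) = 117·349 = 40833.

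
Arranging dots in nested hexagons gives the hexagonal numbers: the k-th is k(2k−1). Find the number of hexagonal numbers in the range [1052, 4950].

27

The n-th hexagonal number is n(2n−1).
Smallest index with value ≥ 1052: n = 24 (giving 1128).
Largest index with value ≤ 4950: n = 50 (giving 4950).
Indices 24 through 50: 27 terms.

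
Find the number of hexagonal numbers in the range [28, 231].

8

The n-th hexagonal number is n(2n−1).
Smallest index with value ≥ 28: n = 4 (giving 28).
Largest index with value ≤ 231: n = 11 (giving 231).
Indices 4 through 11: 8 terms.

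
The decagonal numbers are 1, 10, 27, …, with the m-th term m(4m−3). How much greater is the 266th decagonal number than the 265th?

Consecutive decagonal numbers differ by 8n − 7: here 8·266 − 7 = 2121.

2121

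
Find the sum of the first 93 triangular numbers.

138415

Σ i(i+1)/2 = (Σi² + Σi) / 2 over i = 1..93.
Σi = 4371 and Σi² = 272459.
(1·272459 + 1·4371) / 2 = 276830/2 = 138415.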